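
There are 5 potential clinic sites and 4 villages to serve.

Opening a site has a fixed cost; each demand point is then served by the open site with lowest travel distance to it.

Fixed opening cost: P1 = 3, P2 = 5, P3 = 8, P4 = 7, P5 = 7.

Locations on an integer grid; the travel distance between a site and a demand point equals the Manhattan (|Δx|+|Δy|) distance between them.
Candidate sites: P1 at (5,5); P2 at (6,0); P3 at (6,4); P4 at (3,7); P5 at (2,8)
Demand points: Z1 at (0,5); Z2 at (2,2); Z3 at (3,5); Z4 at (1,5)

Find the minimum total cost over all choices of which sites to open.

Open {P1}: assign each demand point to its cheapest open site.
  Z1→P1 5, Z2→P1 6, Z3→P1 2, Z4→P1 4
  travel distance 17, fixed 3 → total 20.
Compare {P4}: travel distance 17 + fixed 7 = 24.
Compare {P1, P2}: travel distance 17 + fixed 8 = 25.
Compare {P5}: travel distance 19 + fixed 7 = 26.
All other subsets cost ≥ 24. Minimum total cost: 20.

20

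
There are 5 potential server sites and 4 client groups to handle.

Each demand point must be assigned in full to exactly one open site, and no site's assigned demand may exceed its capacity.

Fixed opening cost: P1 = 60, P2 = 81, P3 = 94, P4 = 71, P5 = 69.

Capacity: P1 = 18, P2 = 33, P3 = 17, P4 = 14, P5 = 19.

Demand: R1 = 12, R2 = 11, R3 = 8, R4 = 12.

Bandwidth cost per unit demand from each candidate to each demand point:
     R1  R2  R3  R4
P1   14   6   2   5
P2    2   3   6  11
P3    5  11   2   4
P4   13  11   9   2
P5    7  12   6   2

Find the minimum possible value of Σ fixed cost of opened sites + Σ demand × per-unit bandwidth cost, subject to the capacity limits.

Open {P2, P5}; cheapest assignment that respects the capacities:
  P2 (cap 33, load 31): R1, R2, R3 — cost 12×2 + 11×3 + 8×6 = 105
  P5 (cap 19, load 12): R4 — cost 12×2 = 24
  Shipping 129, fixed 150 → total 279.
  Any other capacity-feasible assignment to {P2, P5} ships for at least 129.
Compare {P2, P4}: its best feasible assignment gives total 281.
Compare {P1, P2}: its best feasible assignment gives total 306.
Every other set of open sites that can feasibly serve all demand totals ≥ 281 even under its best assignment. Minimum: 279.

279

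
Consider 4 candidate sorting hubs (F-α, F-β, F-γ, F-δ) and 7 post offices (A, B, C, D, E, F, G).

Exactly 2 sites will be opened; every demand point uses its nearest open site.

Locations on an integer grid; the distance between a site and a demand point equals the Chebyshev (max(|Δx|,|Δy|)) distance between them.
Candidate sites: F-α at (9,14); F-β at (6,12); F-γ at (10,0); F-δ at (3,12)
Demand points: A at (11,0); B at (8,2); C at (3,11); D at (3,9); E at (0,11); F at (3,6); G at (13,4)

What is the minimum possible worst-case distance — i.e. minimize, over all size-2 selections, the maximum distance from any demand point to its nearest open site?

6

Open {F-β, F-γ}.
  Farthest demand point is E at distance 6 (to F-β); all others are ≤ 6.
With {F-γ, F-δ} the worst case is 6.
With {F-α, F-γ} the worst case is 9.
No size-2 selection achieves below 6.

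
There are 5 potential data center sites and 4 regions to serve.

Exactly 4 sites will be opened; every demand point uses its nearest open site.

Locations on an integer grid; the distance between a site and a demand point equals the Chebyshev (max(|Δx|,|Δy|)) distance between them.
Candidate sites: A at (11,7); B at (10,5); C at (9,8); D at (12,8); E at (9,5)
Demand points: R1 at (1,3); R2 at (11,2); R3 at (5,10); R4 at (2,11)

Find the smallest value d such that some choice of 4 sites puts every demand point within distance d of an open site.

8

Open {A, B, C, D}.
  Farthest demand point is R1 at distance 8 (to C); all others are ≤ 8.
With {A, B, C, E} the worst case is 8.
With {A, B, D, E} the worst case is 8.
No size-4 selection achieves below 8.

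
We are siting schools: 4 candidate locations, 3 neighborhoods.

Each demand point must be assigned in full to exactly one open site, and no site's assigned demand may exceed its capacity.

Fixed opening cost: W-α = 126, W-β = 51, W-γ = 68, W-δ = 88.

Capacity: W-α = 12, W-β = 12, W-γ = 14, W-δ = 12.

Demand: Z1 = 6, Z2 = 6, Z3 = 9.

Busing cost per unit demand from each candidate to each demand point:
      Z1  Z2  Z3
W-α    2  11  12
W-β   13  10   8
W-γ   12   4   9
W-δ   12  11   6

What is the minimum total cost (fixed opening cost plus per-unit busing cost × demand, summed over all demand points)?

Open {W-β, W-γ}; cheapest assignment that respects the capacities:
  W-β (cap 12, load 9): Z3 — cost 9×8 = 72
  W-γ (cap 14, load 12): Z1, Z2 — cost 6×12 + 6×4 = 96
  Shipping 168, fixed 119 → total 287.
  Any other capacity-feasible assignment to {W-β, W-γ} ships for at least 168.
Compare {W-γ, W-δ}: its best feasible assignment gives total 306.
Compare {W-α, W-β}: its best feasible assignment gives total 327.
Every other set of open sites that can feasibly serve all demand totals ≥ 306 even under its best assignment. Minimum: 287.

287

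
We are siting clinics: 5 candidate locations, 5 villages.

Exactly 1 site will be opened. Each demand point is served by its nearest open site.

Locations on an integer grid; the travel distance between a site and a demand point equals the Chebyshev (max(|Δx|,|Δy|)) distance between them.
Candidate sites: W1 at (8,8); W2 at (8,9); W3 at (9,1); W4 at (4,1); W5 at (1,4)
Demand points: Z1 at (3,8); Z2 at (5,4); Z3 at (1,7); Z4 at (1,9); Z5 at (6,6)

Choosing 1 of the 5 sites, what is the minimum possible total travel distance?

21

Open {W5}.
  Z1→W5 4, Z2→W5 4, Z3→W5 3, Z4→W5 5, Z5→W5 5  ⇒ total 21.
Compare {W1}: total 25.
Compare {W2}: total 27.
No size-1 selection does better; minimum is 21.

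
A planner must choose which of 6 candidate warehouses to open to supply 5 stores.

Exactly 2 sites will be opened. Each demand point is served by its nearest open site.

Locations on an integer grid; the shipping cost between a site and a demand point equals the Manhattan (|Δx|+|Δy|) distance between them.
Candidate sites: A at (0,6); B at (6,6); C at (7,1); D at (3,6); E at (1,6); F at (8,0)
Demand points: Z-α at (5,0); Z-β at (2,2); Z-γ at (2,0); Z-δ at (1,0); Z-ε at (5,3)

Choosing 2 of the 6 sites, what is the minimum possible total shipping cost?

24

Open {C, E}.
  Z-α→C 3, Z-β→E 5, Z-γ→C 6, Z-δ→E 6, Z-ε→C 4  ⇒ total 24.
Compare {C, D}: total 25.
Compare {A, C}: total 26.
No size-2 selection does better; minimum is 24.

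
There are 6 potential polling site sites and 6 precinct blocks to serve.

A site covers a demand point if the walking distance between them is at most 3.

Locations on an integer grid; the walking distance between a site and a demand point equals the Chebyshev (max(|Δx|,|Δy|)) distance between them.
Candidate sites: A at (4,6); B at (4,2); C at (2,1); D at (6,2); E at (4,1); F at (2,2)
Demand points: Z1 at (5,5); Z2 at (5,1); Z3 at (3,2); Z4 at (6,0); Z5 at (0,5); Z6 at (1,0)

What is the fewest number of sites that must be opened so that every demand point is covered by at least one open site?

2

Coverage sets (demand points within 3 of each site):
  A: {Z1}
  B: {Z1, Z2, Z3, Z4, Z6}
  C: {Z2, Z3, Z6}
  D: {Z1, Z2, Z3, Z4}
  E: {Z2, Z3, Z4, Z6}
  F: {Z1, Z2, Z3, Z5, Z6}
No single site covers all 6 demand points.
But {B, F} covers everything, so the minimum is 2.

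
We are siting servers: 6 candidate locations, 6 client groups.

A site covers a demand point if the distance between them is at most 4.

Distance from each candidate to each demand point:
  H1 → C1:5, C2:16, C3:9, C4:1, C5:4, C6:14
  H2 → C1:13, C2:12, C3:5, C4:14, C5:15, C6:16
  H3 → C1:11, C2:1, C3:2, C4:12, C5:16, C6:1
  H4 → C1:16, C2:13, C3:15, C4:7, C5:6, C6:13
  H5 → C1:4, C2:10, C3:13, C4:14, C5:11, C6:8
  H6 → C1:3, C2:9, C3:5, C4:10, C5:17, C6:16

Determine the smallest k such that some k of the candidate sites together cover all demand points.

3

Coverage sets (demand points within 4 of each site):
  H1: {C4, C5}
  H2: {}
  H3: {C2, C3, C6}
  H4: {}
  H5: {C1}
  H6: {C1}
No 2 sites suffice: every size-2 union leaves at least one demand point uncovered.
But {H1, H3, H5} covers everything, so the minimum is 3.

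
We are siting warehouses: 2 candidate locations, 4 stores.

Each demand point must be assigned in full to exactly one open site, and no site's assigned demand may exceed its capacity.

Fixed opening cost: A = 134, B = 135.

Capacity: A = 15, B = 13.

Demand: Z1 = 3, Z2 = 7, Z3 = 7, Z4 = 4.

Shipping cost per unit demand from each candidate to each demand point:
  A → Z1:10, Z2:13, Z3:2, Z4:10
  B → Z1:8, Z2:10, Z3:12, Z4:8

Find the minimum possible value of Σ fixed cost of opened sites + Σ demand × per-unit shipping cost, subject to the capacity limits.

415

Open {A, B}; cheapest assignment that respects the capacities:
  A (cap 15, load 10): Z1, Z3 — cost 3×10 + 7×2 = 44
  B (cap 13, load 11): Z2, Z4 — cost 7×10 + 4×8 = 102
  Shipping 146, fixed 269 → total 415.
  Any other capacity-feasible assignment to {A, B} ships for at least 146.
Total demand is 21 and no other set of sites has combined capacity ≥ 21, so {A, B} is the only feasible choice of open sites. Minimum: 415.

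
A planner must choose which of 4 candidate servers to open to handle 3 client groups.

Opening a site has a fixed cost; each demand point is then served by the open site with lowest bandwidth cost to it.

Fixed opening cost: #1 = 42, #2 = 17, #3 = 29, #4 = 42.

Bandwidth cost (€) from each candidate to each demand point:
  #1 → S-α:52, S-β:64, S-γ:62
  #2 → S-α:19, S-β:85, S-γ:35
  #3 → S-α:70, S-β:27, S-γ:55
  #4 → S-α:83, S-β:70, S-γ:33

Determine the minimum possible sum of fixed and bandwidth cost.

127

Open {#2, #3}: assign each demand point to its cheapest open site.
  S-α→#2 19, S-β→#3 27, S-γ→#2 35
  bandwidth cost 81, fixed 46 → total 127.
Compare {#2}: bandwidth cost 139 + fixed 17 = 156.
Compare {#2, #3, #4}: bandwidth cost 79 + fixed 88 = 167.
Compare {#1, #2, #3}: bandwidth cost 81 + fixed 88 = 169.
All other subsets cost ≥ 156. Minimum total cost: 127.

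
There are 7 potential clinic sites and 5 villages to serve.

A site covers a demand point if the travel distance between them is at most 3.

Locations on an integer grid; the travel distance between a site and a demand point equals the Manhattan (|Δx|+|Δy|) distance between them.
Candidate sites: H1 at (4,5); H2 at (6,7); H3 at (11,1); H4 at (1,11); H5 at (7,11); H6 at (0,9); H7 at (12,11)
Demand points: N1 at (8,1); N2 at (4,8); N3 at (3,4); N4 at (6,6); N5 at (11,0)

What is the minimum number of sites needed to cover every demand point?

2

Coverage sets (demand points within 3 of each site):
  H1: {N2, N3, N4}
  H2: {N2, N4}
  H3: {N1, N5}
  H4: {}
  H5: {}
  H6: {}
  H7: {}
No single site covers all 5 demand points.
But {H1, H3} covers everything, so the minimum is 2.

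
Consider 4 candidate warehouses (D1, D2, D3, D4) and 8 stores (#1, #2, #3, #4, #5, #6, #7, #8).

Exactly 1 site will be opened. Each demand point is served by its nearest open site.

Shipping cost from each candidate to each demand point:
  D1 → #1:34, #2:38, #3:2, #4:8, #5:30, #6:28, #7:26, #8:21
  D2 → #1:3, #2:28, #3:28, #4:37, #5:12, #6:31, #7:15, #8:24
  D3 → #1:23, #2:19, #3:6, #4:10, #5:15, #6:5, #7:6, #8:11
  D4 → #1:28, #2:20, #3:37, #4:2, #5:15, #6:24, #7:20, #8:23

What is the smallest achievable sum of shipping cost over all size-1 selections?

Open {D3}.
  #1→D3 23, #2→D3 19, #3→D3 6, #4→D3 10, #5→D3 15, #6→D3 5, #7→D3 6, #8→D3 11  ⇒ total 95.
Compare {D4}: total 169.
Compare {D2}: total 178.
No size-1 selection does better; minimum is 95.

95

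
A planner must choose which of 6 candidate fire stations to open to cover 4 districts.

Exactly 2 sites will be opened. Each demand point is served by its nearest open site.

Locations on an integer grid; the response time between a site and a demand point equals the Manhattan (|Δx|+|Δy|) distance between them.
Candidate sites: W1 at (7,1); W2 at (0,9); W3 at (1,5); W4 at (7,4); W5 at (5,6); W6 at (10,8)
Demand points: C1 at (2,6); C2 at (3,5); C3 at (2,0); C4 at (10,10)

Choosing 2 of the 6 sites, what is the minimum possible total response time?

12

Open {W3, W6}.
  C1→W3 2, C2→W3 2, C3→W3 6, C4→W6 2  ⇒ total 12.
Compare {W5, W6}: total 17.
Compare {W3, W4}: total 19.
No size-2 selection does better; minimum is 12.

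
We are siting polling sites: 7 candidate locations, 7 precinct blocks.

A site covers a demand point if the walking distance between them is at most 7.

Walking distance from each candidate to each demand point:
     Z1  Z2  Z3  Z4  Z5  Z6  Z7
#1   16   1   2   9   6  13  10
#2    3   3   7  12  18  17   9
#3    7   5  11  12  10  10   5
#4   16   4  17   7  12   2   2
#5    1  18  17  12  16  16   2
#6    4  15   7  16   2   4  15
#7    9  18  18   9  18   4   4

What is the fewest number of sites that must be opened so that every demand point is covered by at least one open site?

2

Coverage sets (demand points within 7 of each site):
  #1: {Z2, Z3, Z5}
  #2: {Z1, Z2, Z3}
  #3: {Z1, Z2, Z7}
  #4: {Z2, Z4, Z6, Z7}
  #5: {Z1, Z7}
  #6: {Z1, Z3, Z5, Z6}
  #7: {Z6, Z7}
No single site covers all 7 demand points.
But {#4, #6} covers everything, so the minimum is 2.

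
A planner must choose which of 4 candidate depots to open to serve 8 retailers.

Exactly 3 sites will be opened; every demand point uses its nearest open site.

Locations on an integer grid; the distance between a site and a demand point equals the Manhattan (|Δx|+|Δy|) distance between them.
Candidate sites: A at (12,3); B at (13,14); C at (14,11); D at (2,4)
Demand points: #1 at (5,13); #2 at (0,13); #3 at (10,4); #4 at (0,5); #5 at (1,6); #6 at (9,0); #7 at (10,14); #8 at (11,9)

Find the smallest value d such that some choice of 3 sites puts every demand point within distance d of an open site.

11

Open {A, B, D}.
  Farthest demand point is #2 at distance 11 (to D); all others are ≤ 11.
With {A, C, D} the worst case is 11.
With {B, C, D} the worst case is 11.
No size-3 selection achieves below 11.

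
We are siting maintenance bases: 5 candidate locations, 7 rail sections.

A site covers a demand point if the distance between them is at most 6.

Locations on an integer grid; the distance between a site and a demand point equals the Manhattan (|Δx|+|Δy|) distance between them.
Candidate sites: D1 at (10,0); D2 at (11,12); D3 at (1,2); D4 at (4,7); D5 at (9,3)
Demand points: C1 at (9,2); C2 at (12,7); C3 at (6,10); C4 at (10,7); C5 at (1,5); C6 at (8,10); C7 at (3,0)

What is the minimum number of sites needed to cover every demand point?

4

Coverage sets (demand points within 6 of each site):
  D1: {C1}
  D2: {C2, C4, C6}
  D3: {C5, C7}
  D4: {C3, C4, C5}
  D5: {C1, C4}
No 3 sites suffice: every size-3 union leaves at least one demand point uncovered.
But {D1, D2, D3, D4} covers everything, so the minimum is 4.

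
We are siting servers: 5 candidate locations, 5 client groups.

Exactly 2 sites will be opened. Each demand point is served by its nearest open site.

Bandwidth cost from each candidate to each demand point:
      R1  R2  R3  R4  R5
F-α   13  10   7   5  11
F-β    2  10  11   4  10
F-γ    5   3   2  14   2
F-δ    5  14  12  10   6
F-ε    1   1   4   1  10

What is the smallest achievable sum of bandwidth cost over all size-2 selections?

7

Open {F-γ, F-ε}.
  R1→F-ε 1, R2→F-ε 1, R3→F-γ 2, R4→F-ε 1, R5→F-γ 2  ⇒ total 7.
Compare {F-β, F-γ}: total 13.
Compare {F-δ, F-ε}: total 13.
No size-2 selection does better; minimum is 7.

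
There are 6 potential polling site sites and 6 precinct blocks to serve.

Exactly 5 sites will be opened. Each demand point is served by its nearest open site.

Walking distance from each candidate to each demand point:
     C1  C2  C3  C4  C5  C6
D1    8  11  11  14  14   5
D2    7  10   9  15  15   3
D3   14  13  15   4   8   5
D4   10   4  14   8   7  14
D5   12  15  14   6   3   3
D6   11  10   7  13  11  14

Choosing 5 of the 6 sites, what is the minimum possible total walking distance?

28

Open {D2, D3, D4, D5, D6}.
  C1→D2 7, C2→D4 4, C3→D6 7, C4→D3 4, C5→D5 3, C6→D2 3  ⇒ total 28.
Compare {D1, D3, D4, D5, D6}: total 29.
Compare {D1, D2, D3, D4, D5}: total 30.
No size-5 selection does better; minimum is 28.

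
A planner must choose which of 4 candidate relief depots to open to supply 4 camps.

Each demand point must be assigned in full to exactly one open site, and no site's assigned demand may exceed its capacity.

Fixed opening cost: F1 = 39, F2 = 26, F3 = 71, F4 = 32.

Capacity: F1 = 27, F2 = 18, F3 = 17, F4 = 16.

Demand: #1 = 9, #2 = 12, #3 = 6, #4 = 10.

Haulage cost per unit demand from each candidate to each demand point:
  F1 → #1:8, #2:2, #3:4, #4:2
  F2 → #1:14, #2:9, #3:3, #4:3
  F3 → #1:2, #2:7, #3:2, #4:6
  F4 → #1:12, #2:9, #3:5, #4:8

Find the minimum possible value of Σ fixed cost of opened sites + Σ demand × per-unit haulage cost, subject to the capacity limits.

184

Open {F1, F3}; cheapest assignment that respects the capacities:
  F1 (cap 27, load 22): #2, #4 — cost 12×2 + 10×2 = 44
  F3 (cap 17, load 15): #1, #3 — cost 9×2 + 6×2 = 30
  Shipping 74, fixed 110 → total 184.
  Any other capacity-feasible assignment to {F1, F3} ships for at least 74.
Compare {F1, F2}: its best feasible assignment gives total 209.
Compare {F1, F2, F3}: its best feasible assignment gives total 210.
Every other set of open sites that can feasibly serve all demand totals ≥ 209 even under its best assignment. Minimum: 184.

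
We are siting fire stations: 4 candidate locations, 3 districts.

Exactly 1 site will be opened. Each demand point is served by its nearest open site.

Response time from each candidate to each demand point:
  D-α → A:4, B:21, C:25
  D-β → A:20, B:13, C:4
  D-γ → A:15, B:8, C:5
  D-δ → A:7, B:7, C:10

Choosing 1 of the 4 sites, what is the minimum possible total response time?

24

Open {D-δ}.
  A→D-δ 7, B→D-δ 7, C→D-δ 10  ⇒ total 24.
Compare {D-γ}: total 28.
Compare {D-β}: total 37.
No size-1 selection does better; minimum is 24.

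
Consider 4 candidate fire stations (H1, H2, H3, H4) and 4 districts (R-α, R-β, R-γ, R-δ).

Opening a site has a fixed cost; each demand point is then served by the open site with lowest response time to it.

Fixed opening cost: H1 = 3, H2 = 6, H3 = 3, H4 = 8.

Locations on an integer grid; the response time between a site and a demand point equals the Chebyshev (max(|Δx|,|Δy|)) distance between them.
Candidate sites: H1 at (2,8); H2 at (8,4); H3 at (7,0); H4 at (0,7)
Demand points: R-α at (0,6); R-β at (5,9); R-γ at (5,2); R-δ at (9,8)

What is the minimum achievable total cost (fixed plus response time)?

20

Open {H1, H3}: assign each demand point to its cheapest open site.
  R-α→H1 2, R-β→H1 3, R-γ→H3 2, R-δ→H1 7
  response time 14, fixed 6 → total 20.
Compare {H1}: response time 18 + fixed 3 = 21.
Compare {H1, H2}: response time 12 + fixed 9 = 21.
Compare {H1, H2, H3}: response time 11 + fixed 12 = 23.
All other subsets cost ≥ 21. Minimum total cost: 20.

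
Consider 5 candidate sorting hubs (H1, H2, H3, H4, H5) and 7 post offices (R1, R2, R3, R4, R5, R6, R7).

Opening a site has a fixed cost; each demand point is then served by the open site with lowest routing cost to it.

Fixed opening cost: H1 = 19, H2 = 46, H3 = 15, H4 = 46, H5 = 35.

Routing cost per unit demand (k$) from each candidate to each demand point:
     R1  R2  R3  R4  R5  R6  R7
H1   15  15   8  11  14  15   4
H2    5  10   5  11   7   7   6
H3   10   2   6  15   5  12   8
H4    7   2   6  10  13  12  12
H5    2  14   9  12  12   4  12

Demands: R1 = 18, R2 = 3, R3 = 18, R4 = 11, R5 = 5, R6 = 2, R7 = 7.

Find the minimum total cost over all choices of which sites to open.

401

Open {H1, H3, H5}: assign each demand point to its cheapest open site.
  R1→H5 18×2=36, R2→H3 3×2=6, R3→H3 18×6=108, R4→H1 11×11=121, R5→H3 5×5=25, R6→H5 2×4=8, R7→H1 7×4=28
  routing cost 332, fixed 69 → total 401.
Compare {H3, H5}: routing cost 371 + fixed 50 = 421.
Compare {H2, H3, H5}: routing cost 328 + fixed 96 = 424.
Compare {H1, H2, H3, H5}: routing cost 314 + fixed 115 = 429.
All other subsets cost ≥ 421. Minimum total cost: 401.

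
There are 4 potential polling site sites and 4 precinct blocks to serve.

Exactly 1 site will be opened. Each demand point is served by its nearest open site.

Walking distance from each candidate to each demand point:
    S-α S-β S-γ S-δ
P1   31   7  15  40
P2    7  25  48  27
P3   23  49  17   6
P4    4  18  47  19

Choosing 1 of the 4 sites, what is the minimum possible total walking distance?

Open {P4}.
  S-α→P4 4, S-β→P4 18, S-γ→P4 47, S-δ→P4 19  ⇒ total 88.
Compare {P1}: total 93.
Compare {P3}: total 95.
No size-1 selection does better; minimum is 88.

88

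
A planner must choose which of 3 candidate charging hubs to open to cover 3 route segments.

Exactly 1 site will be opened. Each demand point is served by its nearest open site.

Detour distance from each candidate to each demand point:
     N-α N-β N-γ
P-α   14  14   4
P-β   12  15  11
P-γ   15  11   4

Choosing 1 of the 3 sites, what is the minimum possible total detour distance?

30

Open {P-γ}.
  N-α→P-γ 15, N-β→P-γ 11, N-γ→P-γ 4  ⇒ total 30.
Compare {P-α}: total 32.
Compare {P-β}: total 38.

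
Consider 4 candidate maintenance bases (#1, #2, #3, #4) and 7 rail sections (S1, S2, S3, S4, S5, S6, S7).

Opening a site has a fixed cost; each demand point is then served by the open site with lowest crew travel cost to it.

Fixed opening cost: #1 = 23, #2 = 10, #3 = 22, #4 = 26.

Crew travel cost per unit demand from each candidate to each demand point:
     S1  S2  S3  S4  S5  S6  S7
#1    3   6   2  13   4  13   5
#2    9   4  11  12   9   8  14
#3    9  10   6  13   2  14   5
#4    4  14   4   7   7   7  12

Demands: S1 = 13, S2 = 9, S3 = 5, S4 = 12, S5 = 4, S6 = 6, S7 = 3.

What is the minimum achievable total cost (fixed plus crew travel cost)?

Open {#1, #2, #4}: assign each demand point to its cheapest open site.
  S1→#1 13×3=39, S2→#2 9×4=36, S3→#1 5×2=10, S4→#4 12×7=84, S5→#1 4×4=16, S6→#4 6×7=42, S7→#1 3×5=15
  crew travel cost 242, fixed 59 → total 301.
Compare {#1, #4}: crew travel cost 260 + fixed 49 = 309.
Compare {#2, #3, #4}: crew travel cost 257 + fixed 58 = 315.
Compare {#1, #2, #3, #4}: crew travel cost 234 + fixed 81 = 315.
All other subsets cost ≥ 309. Minimum total cost: 301.

301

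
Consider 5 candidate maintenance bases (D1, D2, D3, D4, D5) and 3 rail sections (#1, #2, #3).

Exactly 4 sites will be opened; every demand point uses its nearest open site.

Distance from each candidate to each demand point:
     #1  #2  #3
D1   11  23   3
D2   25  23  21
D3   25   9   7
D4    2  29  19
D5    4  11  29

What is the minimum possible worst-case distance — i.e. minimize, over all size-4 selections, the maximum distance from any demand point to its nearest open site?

9

Open {D1, D2, D3, D4}.
  Farthest demand point is #2 at distance 9 (to D3); all others are ≤ 9.
With {D1, D2, D3, D5} the worst case is 9.
With {D1, D3, D4, D5} the worst case is 9.
No size-4 selection achieves below 9.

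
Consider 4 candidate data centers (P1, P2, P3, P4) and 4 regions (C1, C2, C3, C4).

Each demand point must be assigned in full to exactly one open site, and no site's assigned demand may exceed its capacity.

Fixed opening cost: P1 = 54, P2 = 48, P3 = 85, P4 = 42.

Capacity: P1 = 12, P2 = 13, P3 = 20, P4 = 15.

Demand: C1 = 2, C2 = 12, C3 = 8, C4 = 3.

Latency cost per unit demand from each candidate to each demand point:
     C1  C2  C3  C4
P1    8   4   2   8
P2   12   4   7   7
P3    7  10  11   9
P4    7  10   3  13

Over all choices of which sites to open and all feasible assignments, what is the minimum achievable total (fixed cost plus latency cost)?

Open {P2, P4}; cheapest assignment that respects the capacities:
  P2 (cap 13, load 12): C2 — cost 12×4 = 48
  P4 (cap 15, load 13): C1, C3, C4 — cost 2×7 + 8×3 + 3×13 = 77
  Shipping 125, fixed 90 → total 215.
  Any other capacity-feasible assignment to {P2, P4} ships for at least 125.
Compare {P1, P4}: its best feasible assignment gives total 221.
Compare {P1, P2, P4}: its best feasible assignment gives total 246.
Every other set of open sites that can feasibly serve all demand totals ≥ 221 even under its best assignment. Minimum: 215.

215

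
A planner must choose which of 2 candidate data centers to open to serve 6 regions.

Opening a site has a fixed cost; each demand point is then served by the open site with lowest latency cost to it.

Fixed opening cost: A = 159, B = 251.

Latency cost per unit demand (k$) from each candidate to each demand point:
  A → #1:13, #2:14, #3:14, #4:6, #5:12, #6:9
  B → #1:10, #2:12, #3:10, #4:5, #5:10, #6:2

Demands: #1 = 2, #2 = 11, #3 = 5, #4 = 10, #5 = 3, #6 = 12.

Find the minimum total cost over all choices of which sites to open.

Open {B}: assign each demand point to its cheapest open site.
  #1→B 2×10=20, #2→B 11×12=132, #3→B 5×10=50, #4→B 10×5=50, #5→B 3×10=30, #6→B 12×2=24
  latency cost 306, fixed 251 → total 557.
Compare {A}: latency cost 454 + fixed 159 = 613.
Compare {A, B}: latency cost 306 + fixed 410 = 716.

557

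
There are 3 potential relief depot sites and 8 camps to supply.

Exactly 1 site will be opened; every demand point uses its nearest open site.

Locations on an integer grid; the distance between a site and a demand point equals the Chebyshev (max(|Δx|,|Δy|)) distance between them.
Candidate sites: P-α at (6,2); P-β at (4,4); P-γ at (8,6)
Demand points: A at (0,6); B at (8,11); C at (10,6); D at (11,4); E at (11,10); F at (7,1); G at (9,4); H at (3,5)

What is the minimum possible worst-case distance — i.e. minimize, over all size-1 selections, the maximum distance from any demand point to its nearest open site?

7

Open {P-β}.
  Farthest demand point is B at distance 7 (to P-β); all others are ≤ 7.
With {P-γ} the worst case is 8.
With {P-α} the worst case is 9.
No size-1 selection achieves below 7.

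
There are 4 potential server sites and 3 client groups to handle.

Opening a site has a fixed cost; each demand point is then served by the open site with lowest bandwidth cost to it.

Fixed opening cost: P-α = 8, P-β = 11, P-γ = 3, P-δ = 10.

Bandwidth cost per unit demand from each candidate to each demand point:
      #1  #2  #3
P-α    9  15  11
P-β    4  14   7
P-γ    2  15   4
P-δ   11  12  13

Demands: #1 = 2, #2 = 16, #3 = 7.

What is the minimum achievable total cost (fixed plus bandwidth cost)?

237

Open {P-γ, P-δ}: assign each demand point to its cheapest open site.
  #1→P-γ 2×2=4, #2→P-δ 16×12=192, #3→P-γ 7×4=28
  bandwidth cost 224, fixed 13 → total 237.
Compare {P-α, P-γ, P-δ}: bandwidth cost 224 + fixed 21 = 245.
Compare {P-β, P-γ, P-δ}: bandwidth cost 224 + fixed 24 = 248.
Compare {P-α, P-β, P-γ, P-δ}: bandwidth cost 224 + fixed 32 = 256.
All other subsets cost ≥ 245. Minimum total cost: 237.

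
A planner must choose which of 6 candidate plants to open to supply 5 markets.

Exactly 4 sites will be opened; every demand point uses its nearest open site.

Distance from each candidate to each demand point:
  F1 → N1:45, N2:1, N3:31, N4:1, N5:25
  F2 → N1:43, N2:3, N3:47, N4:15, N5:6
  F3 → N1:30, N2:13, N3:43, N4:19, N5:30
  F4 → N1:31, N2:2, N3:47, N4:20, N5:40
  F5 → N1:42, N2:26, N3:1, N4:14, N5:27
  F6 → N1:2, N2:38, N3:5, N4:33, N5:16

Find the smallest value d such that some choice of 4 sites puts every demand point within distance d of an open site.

Open {F1, F2, F3, F6}.
  Farthest demand point is N5 at distance 6 (to F2); all others are ≤ 6.
With {F1, F2, F4, F6} the worst case is 6.
With {F1, F2, F5, F6} the worst case is 6.
No size-4 selection achieves below 6.

6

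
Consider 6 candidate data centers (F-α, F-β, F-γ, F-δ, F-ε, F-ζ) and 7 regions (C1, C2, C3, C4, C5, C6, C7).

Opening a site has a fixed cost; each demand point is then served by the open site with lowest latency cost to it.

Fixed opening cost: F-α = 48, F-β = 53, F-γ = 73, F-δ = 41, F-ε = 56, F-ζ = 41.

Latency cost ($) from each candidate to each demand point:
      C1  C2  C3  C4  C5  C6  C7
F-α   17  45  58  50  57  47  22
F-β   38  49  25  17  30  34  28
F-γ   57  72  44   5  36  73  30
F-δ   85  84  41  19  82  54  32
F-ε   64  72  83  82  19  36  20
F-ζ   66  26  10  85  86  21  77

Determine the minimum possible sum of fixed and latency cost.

264

Open {F-β, F-ζ}: assign each demand point to its cheapest open site.
  C1→F-β 38, C2→F-ζ 26, C3→F-ζ 10, C4→F-β 17, C5→F-β 30, C6→F-ζ 21, C7→F-β 28
  latency cost 170, fixed 94 → total 264.
Compare {F-β}: latency cost 221 + fixed 53 = 274.
Compare {F-α, F-β, F-ζ}: latency cost 143 + fixed 142 = 285.
Compare {F-α, F-β}: latency cost 190 + fixed 101 = 291.
All other subsets cost ≥ 274. Minimum total cost: 264.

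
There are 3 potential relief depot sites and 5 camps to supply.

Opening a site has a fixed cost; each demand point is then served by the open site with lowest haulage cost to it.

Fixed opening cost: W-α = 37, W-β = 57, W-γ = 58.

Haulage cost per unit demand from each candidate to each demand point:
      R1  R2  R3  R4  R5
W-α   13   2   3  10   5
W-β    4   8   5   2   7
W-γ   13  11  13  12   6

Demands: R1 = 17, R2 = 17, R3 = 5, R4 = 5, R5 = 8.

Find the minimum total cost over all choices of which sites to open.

261

Open {W-α, W-β}: assign each demand point to its cheapest open site.
  R1→W-β 17×4=68, R2→W-α 17×2=34, R3→W-α 5×3=15, R4→W-β 5×2=10, R5→W-α 8×5=40
  haulage cost 167, fixed 94 → total 261.
Compare {W-α, W-β, W-γ}: haulage cost 167 + fixed 152 = 319.
Compare {W-β}: haulage cost 295 + fixed 57 = 352.
Compare {W-α}: haulage cost 360 + fixed 37 = 397.
All other subsets cost ≥ 319. Minimum total cost: 261.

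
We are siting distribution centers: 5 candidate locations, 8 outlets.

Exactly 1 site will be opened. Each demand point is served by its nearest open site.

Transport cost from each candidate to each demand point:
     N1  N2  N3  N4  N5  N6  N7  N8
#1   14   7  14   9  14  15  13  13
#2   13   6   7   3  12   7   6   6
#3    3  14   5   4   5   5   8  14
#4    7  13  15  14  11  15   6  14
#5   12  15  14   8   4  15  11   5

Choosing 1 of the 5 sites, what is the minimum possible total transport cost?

58

Open {#3}.
  N1→#3 3, N2→#3 14, N3→#3 5, N4→#3 4, N5→#3 5, N6→#3 5, N7→#3 8, N8→#3 14  ⇒ total 58.
Compare {#2}: total 60.
Compare {#5}: total 84.
No size-1 selection does better; minimum is 58.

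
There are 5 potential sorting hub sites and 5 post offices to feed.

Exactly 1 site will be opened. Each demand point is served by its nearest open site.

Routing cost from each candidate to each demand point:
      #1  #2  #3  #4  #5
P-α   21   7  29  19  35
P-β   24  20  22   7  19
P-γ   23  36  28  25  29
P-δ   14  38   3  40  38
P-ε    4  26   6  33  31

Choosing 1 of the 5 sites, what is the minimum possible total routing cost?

Open {P-β}.
  #1→P-β 24, #2→P-β 20, #3→P-β 22, #4→P-β 7, #5→P-β 19  ⇒ total 92.
Compare {P-ε}: total 100.
Compare {P-α}: total 111.
No size-1 selection does better; minimum is 92.

92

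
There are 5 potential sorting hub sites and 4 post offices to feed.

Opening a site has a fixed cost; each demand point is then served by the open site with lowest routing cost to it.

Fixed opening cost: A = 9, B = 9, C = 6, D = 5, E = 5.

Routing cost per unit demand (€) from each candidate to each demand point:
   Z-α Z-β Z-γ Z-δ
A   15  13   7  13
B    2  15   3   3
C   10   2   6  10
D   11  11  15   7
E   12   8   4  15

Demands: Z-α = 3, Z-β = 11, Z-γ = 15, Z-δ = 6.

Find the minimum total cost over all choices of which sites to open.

106

Open {B, C}: assign each demand point to its cheapest open site.
  Z-α→B 3×2=6, Z-β→C 11×2=22, Z-γ→B 15×3=45, Z-δ→B 6×3=18
  routing cost 91, fixed 15 → total 106.
Compare {B, C, D}: routing cost 91 + fixed 20 = 111.
Compare {B, C, E}: routing cost 91 + fixed 20 = 111.
Compare {A, B, C}: routing cost 91 + fixed 24 = 115.
All other subsets cost ≥ 111. Minimum total cost: 106.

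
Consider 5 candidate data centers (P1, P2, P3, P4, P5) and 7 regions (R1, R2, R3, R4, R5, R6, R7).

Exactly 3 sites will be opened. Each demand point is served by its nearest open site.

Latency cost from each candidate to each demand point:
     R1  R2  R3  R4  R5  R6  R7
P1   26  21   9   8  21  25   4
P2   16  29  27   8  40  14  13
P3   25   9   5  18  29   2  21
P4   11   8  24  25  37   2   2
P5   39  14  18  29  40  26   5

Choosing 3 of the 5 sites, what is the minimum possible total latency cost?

57

Open {P1, P3, P4}.
  R1→P4 11, R2→P4 8, R3→P3 5, R4→P1 8, R5→P1 21, R6→P3 2, R7→P4 2  ⇒ total 57.
Compare {P1, P2, P4}: total 61.
Compare {P1, P4, P5}: total 61.
No size-3 selection does better; minimum is 57.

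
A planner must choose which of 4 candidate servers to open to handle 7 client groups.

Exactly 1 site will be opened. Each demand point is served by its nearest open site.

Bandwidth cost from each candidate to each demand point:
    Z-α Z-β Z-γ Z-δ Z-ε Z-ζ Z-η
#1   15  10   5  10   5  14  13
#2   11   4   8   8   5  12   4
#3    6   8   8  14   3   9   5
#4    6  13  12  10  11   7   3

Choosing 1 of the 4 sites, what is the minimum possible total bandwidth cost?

Open {#2}.
  Z-α→#2 11, Z-β→#2 4, Z-γ→#2 8, Z-δ→#2 8, Z-ε→#2 5, Z-ζ→#2 12, Z-η→#2 4  ⇒ total 52.
Compare {#3}: total 53.
Compare {#4}: total 62.
No size-1 selection does better; minimum is 52.

52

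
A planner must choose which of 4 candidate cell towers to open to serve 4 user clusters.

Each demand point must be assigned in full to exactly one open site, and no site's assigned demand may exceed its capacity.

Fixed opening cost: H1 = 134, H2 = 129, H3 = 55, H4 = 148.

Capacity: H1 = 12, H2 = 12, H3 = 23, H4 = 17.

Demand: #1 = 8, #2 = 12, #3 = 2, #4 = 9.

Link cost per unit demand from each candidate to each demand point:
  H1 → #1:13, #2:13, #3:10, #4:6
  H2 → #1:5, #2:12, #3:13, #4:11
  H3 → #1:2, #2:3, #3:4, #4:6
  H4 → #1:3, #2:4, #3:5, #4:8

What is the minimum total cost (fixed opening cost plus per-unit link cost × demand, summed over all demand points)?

303

Open {H1, H3}; cheapest assignment that respects the capacities:
  H1 (cap 12, load 9): #4 — cost 9×6 = 54
  H3 (cap 23, load 22): #1, #2, #3 — cost 8×2 + 12×3 + 2×4 = 60
  Shipping 114, fixed 189 → total 303.
  Any other capacity-feasible assignment to {H1, H3} ships for at least 114.
Compare {H2, H3}: its best feasible assignment gives total 322.
Compare {H3, H4}: its best feasible assignment gives total 325.
Every other set of open sites that can feasibly serve all demand totals ≥ 322 even under its best assignment. Minimum: 303.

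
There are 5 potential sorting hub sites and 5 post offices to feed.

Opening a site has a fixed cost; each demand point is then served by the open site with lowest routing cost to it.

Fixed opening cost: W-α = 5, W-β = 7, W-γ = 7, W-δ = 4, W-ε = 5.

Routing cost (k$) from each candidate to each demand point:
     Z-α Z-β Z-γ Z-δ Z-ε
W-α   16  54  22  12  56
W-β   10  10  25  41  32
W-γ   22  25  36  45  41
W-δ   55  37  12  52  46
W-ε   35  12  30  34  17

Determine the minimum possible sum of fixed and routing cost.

Open {W-α, W-β, W-δ, W-ε}: assign each demand point to its cheapest open site.
  Z-α→W-β 10, Z-β→W-β 10, Z-γ→W-δ 12, Z-δ→W-α 12, Z-ε→W-ε 17
  routing cost 61, fixed 21 → total 82.
Compare {W-α, W-δ, W-ε}: routing cost 69 + fixed 14 = 83.
Compare {W-α, W-β, W-ε}: routing cost 71 + fixed 17 = 88.
Compare {W-α, W-ε}: routing cost 79 + fixed 10 = 89.
All other subsets cost ≥ 83. Minimum total cost: 82.

82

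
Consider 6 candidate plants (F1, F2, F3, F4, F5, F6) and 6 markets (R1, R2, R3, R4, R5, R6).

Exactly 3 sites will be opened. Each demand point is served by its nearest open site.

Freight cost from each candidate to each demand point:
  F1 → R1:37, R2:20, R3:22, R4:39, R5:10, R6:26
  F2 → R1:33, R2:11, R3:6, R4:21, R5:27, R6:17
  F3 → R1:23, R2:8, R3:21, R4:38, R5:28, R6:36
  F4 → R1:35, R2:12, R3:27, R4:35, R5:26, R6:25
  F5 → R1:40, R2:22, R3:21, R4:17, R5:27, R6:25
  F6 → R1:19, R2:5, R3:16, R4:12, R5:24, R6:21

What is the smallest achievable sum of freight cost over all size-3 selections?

69

Open {F1, F2, F6}.
  R1→F6 19, R2→F6 5, R3→F2 6, R4→F6 12, R5→F1 10, R6→F2 17  ⇒ total 69.
Compare {F1, F3, F6}: total 83.
Compare {F1, F4, F6}: total 83.
No size-3 selection does better; minimum is 69.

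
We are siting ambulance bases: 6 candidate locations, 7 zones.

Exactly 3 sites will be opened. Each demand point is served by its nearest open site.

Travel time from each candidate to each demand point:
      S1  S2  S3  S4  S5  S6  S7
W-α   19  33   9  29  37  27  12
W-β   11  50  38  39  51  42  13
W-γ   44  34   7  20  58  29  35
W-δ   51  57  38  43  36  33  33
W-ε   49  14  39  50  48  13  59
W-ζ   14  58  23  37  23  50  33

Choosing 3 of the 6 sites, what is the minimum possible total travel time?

114

Open {W-α, W-ε, W-ζ}.
  S1→W-ζ 14, S2→W-ε 14, S3→W-α 9, S4→W-α 29, S5→W-ζ 23, S6→W-ε 13, S7→W-α 12  ⇒ total 114.
Compare {W-α, W-γ, W-ε}: total 122.
Compare {W-γ, W-ε, W-ζ}: total 124.
No size-3 selection does better; minimum is 114.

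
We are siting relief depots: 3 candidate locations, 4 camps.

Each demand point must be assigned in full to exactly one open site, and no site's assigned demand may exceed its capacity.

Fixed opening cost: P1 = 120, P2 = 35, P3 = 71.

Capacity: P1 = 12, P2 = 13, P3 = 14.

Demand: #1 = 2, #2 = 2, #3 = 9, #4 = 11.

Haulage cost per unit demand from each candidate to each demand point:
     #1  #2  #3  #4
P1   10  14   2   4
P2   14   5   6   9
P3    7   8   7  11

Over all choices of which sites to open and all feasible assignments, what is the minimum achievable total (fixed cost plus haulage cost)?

Open {P1, P2}; cheapest assignment that respects the capacities:
  P1 (cap 12, load 11): #4 — cost 11×4 = 44
  P2 (cap 13, load 13): #1, #2, #3 — cost 2×14 + 2×5 + 9×6 = 92
  Shipping 136, fixed 155 → total 291.
  Any other capacity-feasible assignment to {P1, P2} ships for at least 136.
Compare {P2, P3}: its best feasible assignment gives total 292.
Compare {P1, P3}: its best feasible assignment gives total 328.
Every other set of open sites that can feasibly serve all demand totals ≥ 292 even under its best assignment. Minimum: 291.

291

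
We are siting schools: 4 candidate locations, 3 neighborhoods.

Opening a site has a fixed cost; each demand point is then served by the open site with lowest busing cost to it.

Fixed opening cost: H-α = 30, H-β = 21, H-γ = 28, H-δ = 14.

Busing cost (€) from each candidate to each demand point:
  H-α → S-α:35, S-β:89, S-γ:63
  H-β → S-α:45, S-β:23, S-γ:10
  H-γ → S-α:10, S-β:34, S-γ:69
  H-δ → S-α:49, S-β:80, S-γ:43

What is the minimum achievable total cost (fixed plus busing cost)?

Open {H-β, H-γ}: assign each demand point to its cheapest open site.
  S-α→H-γ 10, S-β→H-β 23, S-γ→H-β 10
  busing cost 43, fixed 49 → total 92.
Compare {H-β}: busing cost 78 + fixed 21 = 99.
Compare {H-β, H-γ, H-δ}: busing cost 43 + fixed 63 = 106.
Compare {H-β, H-δ}: busing cost 78 + fixed 35 = 113.
All other subsets cost ≥ 99. Minimum total cost: 92.

92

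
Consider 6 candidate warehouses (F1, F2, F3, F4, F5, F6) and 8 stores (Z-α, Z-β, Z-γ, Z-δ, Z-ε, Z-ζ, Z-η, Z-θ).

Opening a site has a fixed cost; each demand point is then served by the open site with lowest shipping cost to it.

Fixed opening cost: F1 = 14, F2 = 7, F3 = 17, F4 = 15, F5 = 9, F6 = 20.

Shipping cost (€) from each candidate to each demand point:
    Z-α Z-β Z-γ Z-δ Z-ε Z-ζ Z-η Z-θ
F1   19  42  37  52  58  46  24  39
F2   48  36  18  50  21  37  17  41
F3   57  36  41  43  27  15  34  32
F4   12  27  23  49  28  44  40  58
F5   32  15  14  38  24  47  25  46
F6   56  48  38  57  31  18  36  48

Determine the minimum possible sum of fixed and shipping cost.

212

Open {F2, F3, F4, F5}: assign each demand point to its cheapest open site.
  Z-α→F4 12, Z-β→F5 15, Z-γ→F5 14, Z-δ→F5 38, Z-ε→F2 21, Z-ζ→F3 15, Z-η→F2 17, Z-θ→F3 32
  shipping cost 164, fixed 48 → total 212.
Compare {F3, F4, F5}: shipping cost 175 + fixed 41 = 216.
Compare {F2, F3, F5}: shipping cost 184 + fixed 33 = 217.
Compare {F1, F2, F3, F5}: shipping cost 171 + fixed 47 = 218.
All other subsets cost ≥ 216. Minimum total cost: 212.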